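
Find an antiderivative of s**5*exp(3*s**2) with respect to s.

Let u = s², du = 2s ds; rewrite as (1/2)∫ u^2·exp(3u) du.
Now integrate by parts 2 times.

(9*s**4 - 6*s**2 + 2)*exp(3*s**2)/54 + C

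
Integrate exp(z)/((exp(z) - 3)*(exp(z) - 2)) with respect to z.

Let u = e^z, du = e^z dz.
The integral becomes ∫ du/((u-2)(u-3)); decompose into partial fractions.

log(exp(z) - 3) - log(exp(z) - 2) + C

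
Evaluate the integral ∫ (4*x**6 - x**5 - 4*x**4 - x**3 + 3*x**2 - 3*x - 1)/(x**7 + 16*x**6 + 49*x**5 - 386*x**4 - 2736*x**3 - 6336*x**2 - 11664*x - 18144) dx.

Factor the denominator: (x - 6)*(x + 3)*(x + 6)**2*(x + 7)*(x**2 + 4).
Partial-fraction decomposition: -3*(8237*x - 8422)/(1102400*(x**2 + 4)) + 36793/(212*(x + 7)) - 14610169/(86400*(x + 6)) + 189557/(1440*(x + 6)**2) - 2897/(4212*(x + 3)) + 13349/(51840*(x - 6)).
Integrate each term; A/(x−a) gives A·log|x−a|; the (Bx+D)/(x²+p²) term gives a log and an atan.

13349*log(x - 6)/51840 - 2897*log(x + 3)/4212 - 14610169*log(x + 6)/86400 + 36793*log(x + 7)/212 - 24711*log(x**2 + 4)/2204800 + 12633*atan(x/2)/1102400 - 189557/(1440*x + 8640) + C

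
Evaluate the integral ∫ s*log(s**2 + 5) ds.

s**2*log(s**2 + 5)/2 - s**2/2 + 5*log(s**2 + 5)/2 + C

Let u = s**2 + 5, so du = (2*s) ds.
The integral becomes (1/2)·∫ log(u) du; integrate by parts with u′=log(u), dv′=du.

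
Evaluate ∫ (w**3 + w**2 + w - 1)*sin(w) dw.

-w**3*cos(w) + 3*w**2*sin(w) - w**2*cos(w) + 2*w*sin(w) + 5*w*cos(w) - 5*sin(w) + 3*cos(w) + C

Use integration by parts with u = w**3 + w**2 + w - 1, dv = sin(w) dw, so v = -cos(w).
Apply parts 3 times (tabular method): alternate signs, differentiate u down to 0, integrate dv up.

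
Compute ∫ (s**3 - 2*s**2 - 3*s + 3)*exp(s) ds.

(s**3 - 5*s**2 + 7*s - 4)*exp(s) + C

Use integration by parts with u = s**3 - 2*s**2 - 3*s + 3, dv = exp(s) ds, so v = exp(s).
Apply parts 3 times (tabular method): alternate signs, differentiate u down to 0, integrate dv up.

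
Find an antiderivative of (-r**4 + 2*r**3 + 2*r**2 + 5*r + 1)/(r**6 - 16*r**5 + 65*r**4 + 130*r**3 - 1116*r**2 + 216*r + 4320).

50557*log(r - 6)/10368 - 299*log(r - 5)/56 + 25*log(r - 4)/56 - 11*log(r + 2)/896 + 131*log(r + 3)/4536 + 761/(144*r - 864) + C

Factor the denominator: (r - 6)**2*(r - 5)*(r - 4)*(r + 2)*(r + 3).
Partial-fraction decomposition: 131/(4536*(r + 3)) - 11/(896*(r + 2)) + 25/(56*(r - 4)) - 299/(56*(r - 5)) + 50557/(10368*(r - 6)) - 761/(144*(r - 6)**2).
Integrate each term; A/(r−a) gives A·log|r−a|; A/(r−a)² gives −A/(r−a).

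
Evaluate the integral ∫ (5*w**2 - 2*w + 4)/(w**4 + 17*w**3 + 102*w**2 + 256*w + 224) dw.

7*log(w + 2)/5 + 40*log(w + 4)/9 - 263*log(w + 7)/45 + 46/(3*w + 12) + C

Factor the denominator: (w + 2)*(w + 4)**2*(w + 7).
Partial-fraction decomposition: -263/(45*(w + 7)) + 40/(9*(w + 4)) - 46/(3*(w + 4)**2) + 7/(5*(w + 2)).
Integrate each term; A/(w−a) gives A·log|w−a|; A/(w−a)² gives −A/(w−a).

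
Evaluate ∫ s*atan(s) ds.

Use integration by parts with u = arctan(s), dv = s ds.
Then du = 1/(s**2 + 1) ds.

s**2*atan(s)/2 - s/2 + atan(s)/2 + C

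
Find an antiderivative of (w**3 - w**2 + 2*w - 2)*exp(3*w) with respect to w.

(9*w**3 - 18*w**2 + 30*w - 28)*exp(3*w)/27 + C

Use integration by parts with u = w**3 - w**2 + 2*w - 2, dv = exp(3*w) dw, so v = exp(3*w)/3.
Apply parts 3 times (tabular method): alternate signs, differentiate u down to 0, integrate dv up.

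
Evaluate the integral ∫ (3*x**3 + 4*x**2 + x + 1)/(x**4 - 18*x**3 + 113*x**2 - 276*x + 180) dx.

Factor the denominator: (x - 6)**2*(x - 5)*(x - 1).
Partial-fraction decomposition: -9/(100*(x - 1)) + 481/(4*(x - 5)) - 2929/(25*(x - 6)) + 799/(5*(x - 6)**2).
Integrate each term; A/(x−a) gives A·log|x−a|; A/(x−a)² gives −A/(x−a).

-2929*log(x - 6)/25 + 481*log(x - 5)/4 - 9*log(x - 1)/100 - 799/(5*x - 30) + C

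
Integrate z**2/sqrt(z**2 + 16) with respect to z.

z*sqrt(z**2 + 16)/2 - 8*log(z + sqrt(z**2 + 16)) + C

Substitute z = 4·tan(θ), so dz = 4·sec(θ)^2 dθ and the radical becomes sqrt(z**2 + 16) = 4·sec(θ) by the Pythagorean identity.
Integrate the resulting trig expression in θ, then back-substitute tan(θ) = z/4, sec(θ) = sqrt(z**2 + 16)/4 (absorbing any constant into C).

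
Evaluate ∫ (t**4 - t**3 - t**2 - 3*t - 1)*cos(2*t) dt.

Use integration by parts with u = t**4 - t**3 - t**2 - 3*t - 1, dv = cos(2*t) dt, so v = sin(2*t)/2.
Apply parts 4 times (tabular method): alternate signs, differentiate u down to 0, integrate dv up.

t**4*sin(2*t)/2 - t**3*sin(2*t)/2 + t**3*cos(2*t) - 2*t**2*sin(2*t) - 3*t**2*cos(2*t)/4 - 3*t*sin(2*t)/4 - 2*t*cos(2*t) + sin(2*t)/2 - 3*cos(2*t)/8 + C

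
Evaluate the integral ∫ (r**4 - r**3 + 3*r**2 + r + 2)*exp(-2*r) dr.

(-4*r**4 - 4*r**3 - 18*r**2 - 22*r - 19)*exp(-2*r)/8 + C

Use integration by parts with u = r**4 - r**3 + 3*r**2 + r + 2, dv = exp(-2*r) dr, so v = -exp(-2*r)/2.
Apply parts 4 times (tabular method): alternate signs, differentiate u down to 0, integrate dv up.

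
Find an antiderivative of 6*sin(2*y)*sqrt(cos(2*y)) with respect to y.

-2*cos(2*y)**(3/2) + C

Let u = cos(2*y), so du = (-2*sin(2*y)) dy.
Rewriting, the integral becomes -3·∫ √u du = -3·(2/3)u^(3/2).
Substituting back, u = cos(2*y).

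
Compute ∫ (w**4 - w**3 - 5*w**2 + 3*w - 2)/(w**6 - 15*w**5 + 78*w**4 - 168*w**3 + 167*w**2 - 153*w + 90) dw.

916*log(w - 6)/555 - 97*log(w - 5)/52 + 2*log(w - 3)/15 + log(w - 1)/20 + 38*log(w**2 + 1)/2405 - 62*atan(w)/2405 + C

Factor the denominator: (w - 6)*(w - 5)*(w - 3)*(w - 1)*(w**2 + 1).
Partial-fraction decomposition: 2*(38*w - 31)/(2405*(w**2 + 1)) + 1/(20*(w - 1)) + 2/(15*(w - 3)) - 97/(52*(w - 5)) + 916/(555*(w - 6)).
Integrate each term; A/(w−a) gives A·log|w−a|; the (Bw+D)/(w²+p²) term gives a log and an atan.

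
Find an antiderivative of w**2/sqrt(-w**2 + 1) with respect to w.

-w*sqrt(-w**2 + 1)/2 + asin(w)/2 + C

Substitute w = sin(θ), so dw = cos(θ) dθ and the radical becomes sqrt(-w**2 + 1) = cos(θ) by the Pythagorean identity.
Integrate the resulting trig expression in θ, then back-substitute θ = asin(w), sin(θ) = w, cos(θ) = sqrt(-w**2 + 1) (absorbing any constant into C).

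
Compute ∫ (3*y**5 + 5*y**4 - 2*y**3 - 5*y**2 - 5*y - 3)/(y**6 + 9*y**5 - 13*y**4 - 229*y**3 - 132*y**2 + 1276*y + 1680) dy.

Factor the denominator: (y - 4)*(y - 3)*(y + 2)**2*(y + 5)*(y + 7).
Partial-fraction decomposition: 37943/(5500*(y + 7)) - 6103/(1296*(y + 5)) + 439/(2700*(y + 2)) - 13/(450*(y + 2)**2) - 1017/(2000*(y - 3)) + 4121/(3564*(y - 4)).
Integrate each term; A/(y−a) gives A·log|y−a|; A/(y−a)² gives −A/(y−a).

4121*log(y - 4)/3564 - 1017*log(y - 3)/2000 + 439*log(y + 2)/2700 - 6103*log(y + 5)/1296 + 37943*log(y + 7)/5500 + 13/(450*y + 900) + C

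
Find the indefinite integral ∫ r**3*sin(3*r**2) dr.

-r**2*cos(3*r**2)/6 + sin(3*r**2)/18 + C

Let u = r², du = 2r dr; rewrite as (1/2)∫ u^1·sin(3u) du.
Now integrate by parts 1 time.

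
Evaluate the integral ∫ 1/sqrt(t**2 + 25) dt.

log(t + sqrt(t**2 + 25)) + C

Substitute t = 5·tan(θ), so dt = 5·sec(θ)^2 dθ and the radical becomes sqrt(t**2 + 25) = 5·sec(θ) by the Pythagorean identity.
Integrate the resulting trig expression in θ, then back-substitute tan(θ) = t/5, sec(θ) = sqrt(t**2 + 25)/5 (absorbing any constant into C).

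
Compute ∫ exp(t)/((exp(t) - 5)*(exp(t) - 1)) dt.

log(exp(t) - 5)/4 - log(exp(t) - 1)/4 + C

Let u = e^t, du = e^t dt.
The integral becomes ∫ du/((u-5)(u-1)); decompose into partial fractions.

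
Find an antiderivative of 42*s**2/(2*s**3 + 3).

7*log(2*s**3 + 3) + C

Let u = 2*s**3 + 3, so du = (6*s**2) ds.
Rewriting, the integral becomes 7·∫ 1/u du = 7·log(u).
Substituting back, u = 2*s**3 + 3.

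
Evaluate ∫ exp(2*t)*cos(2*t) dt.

Let I denote the integral. Integrate by parts with u = cos(2*t), dv = exp(2*t) dt, so v = exp(2*t)/2: I = exp(2*t)*cos(2*t)/2 + ∫ exp(2*t)*sin(2*t) dt.
Apply parts again with u = sin(2*t), dv = exp(2*t) dt: ∫ exp(2*t)*sin(2*t) dt = exp(2*t)*sin(2*t)/2 − I. Substituting back brings back I: I = exp(2*t)*sin(2*t)/2 + exp(2*t)*cos(2*t)/2 − I.
Solving for I: (1 + 1)·I equals the remaining terms, so I = (1/2)·(exp(2*t)*sin(2*t)/2 + exp(2*t)*cos(2*t)/2).

exp(2*t)*sin(2*t)/4 + exp(2*t)*cos(2*t)/4 + C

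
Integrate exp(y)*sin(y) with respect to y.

exp(y)*sin(y)/2 - exp(y)*cos(y)/2 + C

Let I denote the integral. Integrate by parts with u = sin(y), dv = exp(y) dy, so v = exp(y): I = exp(y)*sin(y) − ∫ exp(y)*cos(y) dy.
Apply parts again with u = cos(y), dv = exp(y) dy: ∫ exp(y)*cos(y) dy = exp(y)*cos(y) + I. Substituting back brings back I: I = exp(y)*sin(y) - exp(y)*cos(y) − I.
Solving for I: (1 + 1)·I equals the remaining terms, so I = (1/2)·(exp(y)*sin(y) - exp(y)*cos(y)).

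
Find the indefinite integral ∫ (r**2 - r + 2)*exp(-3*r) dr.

Use integration by parts with u = r**2 - r + 2, dv = exp(-3*r) dr, so v = -exp(-3*r)/3.
Apply parts 2 times (tabular method): alternate signs, differentiate u down to 0, integrate dv up.

(-9*r**2 + 3*r - 17)*exp(-3*r)/27 + C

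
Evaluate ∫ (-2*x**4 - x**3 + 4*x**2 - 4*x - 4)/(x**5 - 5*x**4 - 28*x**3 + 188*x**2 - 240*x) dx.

Factor the denominator: x*(x - 5)*(x - 4)*(x - 2)*(x + 6).
Partial-fraction decomposition: -553/(1320*(x + 6)) - 3/(8*(x - 2)) + 133/(20*(x - 4)) - 433/(55*(x - 5)) + 1/(60*x).
Integrate each term: A/(x−a) contributes A·log|x−a|.

log(x)/60 - 433*log(x - 5)/55 + 133*log(x - 4)/20 - 3*log(x - 2)/8 - 553*log(x + 6)/1320 + C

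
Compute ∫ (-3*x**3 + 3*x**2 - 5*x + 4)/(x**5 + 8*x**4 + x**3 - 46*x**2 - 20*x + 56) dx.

Factor the denominator: (x - 2)*(x - 1)*(x + 2)**2*(x + 7).
Partial-fraction decomposition: 27/(40*(x + 7)) - 203/(360*(x + 2)) + 5/(6*(x + 2)**2) + 1/(72*(x - 1)) - 1/(8*(x - 2)).
Integrate each term; A/(x−a) gives A·log|x−a|; A/(x−a)² gives −A/(x−a).

-log(x - 2)/8 + log(x - 1)/72 - 203*log(x + 2)/360 + 27*log(x + 7)/40 - 5/(6*x + 12) + C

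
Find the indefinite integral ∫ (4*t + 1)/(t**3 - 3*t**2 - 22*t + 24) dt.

Factor the denominator: (t - 6)*(t - 1)*(t + 4).
Partial-fraction decomposition: -3/(10*(t + 4)) - 1/(5*(t - 1)) + 1/(2*(t - 6)).
Integrate each term: A/(t−a) contributes A·log|t−a|.

log(t - 6)/2 - log(t - 1)/5 - 3*log(t + 4)/10 + C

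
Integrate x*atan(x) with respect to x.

Use integration by parts with u = arctan(x), dv = x dx.
Then du = 1/(x**2 + 1) dx.

x**2*atan(x)/2 - x/2 + atan(x)/2 + C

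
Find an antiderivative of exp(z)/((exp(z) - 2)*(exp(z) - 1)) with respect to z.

log(exp(z) - 2) - log(exp(z) - 1) + C

Let u = e^z, du = e^z dz.
The integral becomes ∫ du/((u-1)(u-2)); decompose into partial fractions.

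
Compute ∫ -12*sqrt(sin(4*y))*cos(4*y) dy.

-2*sin(4*y)**(3/2) + C

Let u = sin(4*y), so du = (4*cos(4*y)) dy.
Rewriting, the integral becomes -3·∫ √u du = -3·(2/3)u^(3/2).
Substituting back, u = sin(4*y).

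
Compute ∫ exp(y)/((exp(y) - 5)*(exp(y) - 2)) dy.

log(exp(y) - 5)/3 - log(exp(y) - 2)/3 + C

Let u = e^y, du = e^y dy.
The integral becomes ∫ du/((u-5)(u-2)); decompose into partial fractions.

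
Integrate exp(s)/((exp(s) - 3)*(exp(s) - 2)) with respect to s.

Let u = e^s, du = e^s ds.
The integral becomes ∫ du/((u-3)(u-2)); decompose into partial fractions.

log(exp(s) - 3) - log(exp(s) - 2) + C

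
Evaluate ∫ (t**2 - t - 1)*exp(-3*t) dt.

(-9*t**2 + 3*t + 10)*exp(-3*t)/27 + C

Use integration by parts with u = t**2 - t - 1, dv = exp(-3*t) dt, so v = -exp(-3*t)/3.
Apply parts 2 times (tabular method): alternate signs, differentiate u down to 0, integrate dv up.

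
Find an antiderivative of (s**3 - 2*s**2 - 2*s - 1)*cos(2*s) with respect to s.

Use integration by parts with u = s**3 - 2*s**2 - 2*s - 1, dv = cos(2*s) ds, so v = sin(2*s)/2.
Apply parts 3 times (tabular method): alternate signs, differentiate u down to 0, integrate dv up.

s**3*sin(2*s)/2 - s**2*sin(2*s) + 3*s**2*cos(2*s)/4 - 7*s*sin(2*s)/4 - s*cos(2*s) - 7*cos(2*s)/8 + C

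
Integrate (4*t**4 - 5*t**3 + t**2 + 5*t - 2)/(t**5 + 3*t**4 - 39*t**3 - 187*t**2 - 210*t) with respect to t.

Factor the denominator: t*(t - 7)*(t + 2)*(t + 3)*(t + 5).
Partial-fraction decomposition: 347/(40*(t + 5)) - 451/(60*(t + 3)) + 16/(9*(t + 2)) + 2657/(2520*(t - 7)) + 1/(105*t).
Integrate each term: A/(t−a) contributes A·log|t−a|.

log(t)/105 + 2657*log(t - 7)/2520 + 16*log(t + 2)/9 - 451*log(t + 3)/60 + 347*log(t + 5)/40 + C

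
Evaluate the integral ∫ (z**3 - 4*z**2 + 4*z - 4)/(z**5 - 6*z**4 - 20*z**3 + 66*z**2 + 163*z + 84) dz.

Factor the denominator: (z - 7)*(z - 4)*(z + 1)**2*(z + 3).
Partial-fraction decomposition: -79/(280*(z + 3)) + 691/(3200*(z + 1)) - 13/(80*(z + 1)**2) - 4/(175*(z - 4)) + 57/(640*(z - 7)).
Integrate each term; A/(z−a) gives A·log|z−a|; A/(z−a)² gives −A/(z−a).

57*log(z - 7)/640 - 4*log(z - 4)/175 + 691*log(z + 1)/3200 - 79*log(z + 3)/280 + 13/(80*z + 80) + C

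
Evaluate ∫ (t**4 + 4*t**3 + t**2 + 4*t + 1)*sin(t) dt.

-t**4*cos(t) + 4*t**3*sin(t) - 4*t**3*cos(t) + 12*t**2*sin(t) + 11*t**2*cos(t) - 22*t*sin(t) + 20*t*cos(t) - 20*sin(t) - 23*cos(t) + C

Use integration by parts with u = t**4 + 4*t**3 + t**2 + 4*t + 1, dv = sin(t) dt, so v = -cos(t).
Apply parts 4 times (tabular method): alternate signs, differentiate u down to 0, integrate dv up.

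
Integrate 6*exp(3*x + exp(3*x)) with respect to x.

2*exp(exp(3*x)) + C

Let u = exp(3*x), so du = (3*exp(3*x)) dx.
Rewriting, the integral becomes 2·∫ e^u du = 2·e^u.
Substituting back, u = exp(3*x).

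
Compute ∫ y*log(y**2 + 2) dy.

y**2*log(y**2 + 2)/2 - y**2/2 + log(y**2 + 2) + C

Let u = y**2 + 2, so du = (2*y) dy.
The integral becomes (1/2)·∫ log(u) du; integrate by parts with u′=log(u), dv′=du.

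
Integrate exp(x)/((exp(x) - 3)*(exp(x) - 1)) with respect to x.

Let u = e^x, du = e^x dx.
The integral becomes ∫ du/((u-3)(u-1)); decompose into partial fractions.

log(exp(x) - 3)/2 - log(exp(x) - 1)/2 + C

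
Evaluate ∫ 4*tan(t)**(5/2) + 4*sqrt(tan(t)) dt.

8*tan(t)**(3/2)/3 + C

Let u = tan(t), so du = (tan(t)**2 + 1) dt.
Rewriting, the integral becomes 4·∫ √u du = 4·(2/3)u^(3/2).
Substituting back, u = tan(t).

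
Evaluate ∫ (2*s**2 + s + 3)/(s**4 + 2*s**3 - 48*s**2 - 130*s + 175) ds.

Factor the denominator: (s - 7)*(s - 1)*(s + 5)**2.
Partial-fraction decomposition: -7/(72*(s + 5)) + 2/(3*(s + 5)**2) - 1/(36*(s - 1)) + 1/(8*(s - 7)).
Integrate each term; A/(s−a) gives A·log|s−a|; A/(s−a)² gives −A/(s−a).

log(s - 7)/8 - log(s - 1)/36 - 7*log(s + 5)/72 - 2/(3*s + 15) + C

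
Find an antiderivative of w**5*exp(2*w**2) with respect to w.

Let u = w², du = 2w dw; rewrite as (1/2)∫ u^2·exp(2u) du.
Now integrate by parts 2 times.

(2*w**4 - 2*w**2 + 1)*exp(2*w**2)/8 + C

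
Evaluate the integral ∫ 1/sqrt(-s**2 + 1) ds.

asin(s) + C

Substitute s = sin(θ), so ds = cos(θ) dθ and the radical becomes sqrt(-s**2 + 1) = cos(θ) by the Pythagorean identity.
Integrate the resulting trig expression in θ, then back-substitute θ = asin(s), sin(θ) = s, cos(θ) = sqrt(-s**2 + 1) (absorbing any constant into C).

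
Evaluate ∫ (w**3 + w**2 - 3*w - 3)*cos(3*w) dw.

w**3*sin(3*w)/3 + w**2*sin(3*w)/3 + w**2*cos(3*w)/3 - 11*w*sin(3*w)/9 + 2*w*cos(3*w)/9 - 29*sin(3*w)/27 - 11*cos(3*w)/27 + C

Use integration by parts with u = w**3 + w**2 - 3*w - 3, dv = cos(3*w) dw, so v = sin(3*w)/3.
Apply parts 3 times (tabular method): alternate signs, differentiate u down to 0, integrate dv up.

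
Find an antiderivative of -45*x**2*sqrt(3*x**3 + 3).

Let u = 3*x**3 + 3, so du = (9*x**2) dx.
Rewriting, the integral becomes -5·∫ √u du = -5·(2/3)u^(3/2).
Substituting back, u = 3*x**3 + 3.

-10*(3*x**3 + 3)**(3/2)/3 + C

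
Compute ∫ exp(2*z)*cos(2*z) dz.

exp(2*z)*sin(2*z)/4 + exp(2*z)*cos(2*z)/4 + C

Let I denote the integral. Integrate by parts with u = cos(2*z), dv = exp(2*z) dz, so v = exp(2*z)/2: I = exp(2*z)*cos(2*z)/2 + ∫ exp(2*z)*sin(2*z) dz.
Apply parts again with u = sin(2*z), dv = exp(2*z) dz: ∫ exp(2*z)*sin(2*z) dz = exp(2*z)*sin(2*z)/2 − I. Substituting back brings back I: I = exp(2*z)*sin(2*z)/2 + exp(2*z)*cos(2*z)/2 − I.
Solving for I: (1 + 1)·I equals the remaining terms, so I = (1/2)·(exp(2*z)*sin(2*z)/2 + exp(2*z)*cos(2*z)/2).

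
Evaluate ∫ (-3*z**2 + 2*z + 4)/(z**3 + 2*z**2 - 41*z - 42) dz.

-92*log(z - 6)/91 + log(z + 1)/42 - 157*log(z + 7)/78 + C

Factor the denominator: (z - 6)*(z + 1)*(z + 7).
Partial-fraction decomposition: -157/(78*(z + 7)) + 1/(42*(z + 1)) - 92/(91*(z - 6)).
Integrate each term: A/(z−a) contributes A·log|z−a|.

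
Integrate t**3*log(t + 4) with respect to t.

t**4*log(t + 4)/4 - t**4/16 + t**3/3 - 2*t**2 + 16*t - 64*log(t + 4) + C

Use integration by parts with u = log(t + 4), dv = t**3 dt.
Then du = 1/(t + 4) dt and v = t**4/4.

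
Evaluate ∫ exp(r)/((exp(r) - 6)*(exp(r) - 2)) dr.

log(exp(r) - 6)/4 - log(exp(r) - 2)/4 + C

Let u = e^r, du = e^r dr.
The integral becomes ∫ du/((u-6)(u-2)); decompose into partial fractions.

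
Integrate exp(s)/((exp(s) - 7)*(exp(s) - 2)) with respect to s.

Let u = e^s, du = e^s ds.
The integral becomes ∫ du/((u-2)(u-7)); decompose into partial fractions.

log(exp(s) - 7)/5 - log(exp(s) - 2)/5 + C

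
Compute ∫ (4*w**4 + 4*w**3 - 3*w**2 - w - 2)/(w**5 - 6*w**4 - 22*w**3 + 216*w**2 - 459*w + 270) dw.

1459*log(w - 5)/88 - 4289*log(w - 3)/324 - log(w - 1)/56 + 4216*log(w + 6)/6237 + 100/(9*w - 27) + C

Factor the denominator: (w - 5)*(w - 3)**2*(w - 1)*(w + 6).
Partial-fraction decomposition: 4216/(6237*(w + 6)) - 1/(56*(w - 1)) - 4289/(324*(w - 3)) - 100/(9*(w - 3)**2) + 1459/(88*(w - 5)).
Integrate each term; A/(w−a) gives A·log|w−a|; A/(w−a)² gives −A/(w−a).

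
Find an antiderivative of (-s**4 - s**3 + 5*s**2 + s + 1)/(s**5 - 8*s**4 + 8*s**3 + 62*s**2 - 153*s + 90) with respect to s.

Factor the denominator: (s - 5)*(s - 3)*(s - 2)*(s - 1)*(s + 3).
Partial-fraction decomposition: -11/(960*(s + 3)) - 5/(32*(s - 1)) - 1/(15*(s - 2)) + 59/(24*(s - 3)) - 619/(192*(s - 5)).
Integrate each term: A/(s−a) contributes A·log|s−a|.

-619*log(s - 5)/192 + 59*log(s - 3)/24 - log(s - 2)/15 - 5*log(s - 1)/32 - 11*log(s + 3)/960 + C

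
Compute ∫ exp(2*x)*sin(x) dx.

Let I denote the integral. Integrate by parts with u = sin(x), dv = exp(2*x) dx, so v = exp(2*x)/2: I = exp(2*x)*sin(x)/2 − (1/2)·∫ exp(2*x)*cos(x) dx.
Apply parts again with u = cos(x), dv = exp(2*x) dx: ∫ exp(2*x)*cos(x) dx = exp(2*x)*cos(x)/2 + (1/2)·I. Substituting back brings back I: I = exp(2*x)*sin(x)/2 - exp(2*x)*cos(x)/4 − (1/4)·I.
Solving for I: (1 + 1/4)·I equals the remaining terms, so I = (4/5)·(exp(2*x)*sin(x)/2 - exp(2*x)*cos(x)/4).

2*exp(2*x)*sin(x)/5 - exp(2*x)*cos(x)/5 + C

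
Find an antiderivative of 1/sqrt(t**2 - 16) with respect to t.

Substitute t = 4·sec(θ), so dt = 4·sec(θ)*tan(θ) dθ and the radical becomes sqrt(t**2 - 16) = 4·tan(θ) by the Pythagorean identity.
Integrate the resulting trig expression in θ, then back-substitute sec(θ) = t/4, tan(θ) = sqrt(t**2 - 16)/4 (absorbing any constant into C).

log(t + sqrt(t**2 - 16)) + C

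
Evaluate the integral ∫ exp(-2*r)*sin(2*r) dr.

Let I denote the integral. Integrate by parts with u = sin(2*r), dv = exp(-2*r) dr, so v = -exp(-2*r)/2: I = -exp(-2*r)*sin(2*r)/2 + ∫ exp(-2*r)*cos(2*r) dr.
Apply parts again with u = cos(2*r), dv = exp(-2*r) dr: ∫ exp(-2*r)*cos(2*r) dr = -exp(-2*r)*cos(2*r)/2 − I. Substituting back brings back I: I = -exp(-2*r)*sin(2*r)/2 - exp(-2*r)*cos(2*r)/2 − I.
Solving for I: (1 + 1)·I equals the remaining terms, so I = (1/2)·(-exp(-2*r)*sin(2*r)/2 - exp(-2*r)*cos(2*r)/2).

-exp(-2*r)*sin(2*r)/4 - exp(-2*r)*cos(2*r)/4 + C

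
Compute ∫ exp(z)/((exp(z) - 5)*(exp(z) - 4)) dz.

log(exp(z) - 5) - log(exp(z) - 4) + C

Let u = e^z, du = e^z dz.
The integral becomes ∫ du/((u-4)(u-5)); decompose into partial fractions.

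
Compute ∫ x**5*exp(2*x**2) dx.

Let u = x², du = 2x dx; rewrite as (1/2)∫ u^2·exp(2u) du.
Now integrate by parts 2 times.

(2*x**4 - 2*x**2 + 1)*exp(2*x**2)/8 + C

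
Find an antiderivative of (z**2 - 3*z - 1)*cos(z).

Use integration by parts with u = z**2 - 3*z - 1, dv = cos(z) dz, so v = sin(z).
Apply parts 2 times (tabular method): alternate signs, differentiate u down to 0, integrate dv up.

z**2*sin(z) - 3*z*sin(z) + 2*z*cos(z) - 3*sin(z) - 3*cos(z) + C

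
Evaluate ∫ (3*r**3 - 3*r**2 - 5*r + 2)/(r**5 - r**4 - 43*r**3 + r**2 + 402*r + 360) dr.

Factor the denominator: (r - 6)*(r - 4)*(r + 1)*(r + 3)*(r + 5).
Partial-fraction decomposition: -47/(88*(r + 5)) + 13/(36*(r + 3)) + 1/(280*(r + 1)) - 1/(5*(r - 4)) + 256/(693*(r - 6)).
Integrate each term: A/(r−a) contributes A·log|r−a|.

256*log(r - 6)/693 - log(r - 4)/5 + log(r + 1)/280 + 13*log(r + 3)/36 - 47*log(r + 5)/88 + C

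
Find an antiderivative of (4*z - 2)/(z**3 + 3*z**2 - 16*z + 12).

3*log(z - 2)/4 - 2*log(z - 1)/7 - 13*log(z + 6)/28 + C

Factor the denominator: (z - 2)*(z - 1)*(z + 6).
Partial-fraction decomposition: -13/(28*(z + 6)) - 2/(7*(z - 1)) + 3/(4*(z - 2)).
Integrate each term: A/(z−a) contributes A·log|z−a|.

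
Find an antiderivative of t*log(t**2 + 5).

t**2*log(t**2 + 5)/2 - t**2/2 + 5*log(t**2 + 5)/2 + C

Let u = t**2 + 5, so du = (2*t) dt.
The integral becomes (1/2)·∫ log(u) du; integrate by parts with u′=log(u), dv′=du.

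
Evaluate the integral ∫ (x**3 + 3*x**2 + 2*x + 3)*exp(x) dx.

(x**3 + 2*x + 1)*exp(x) + C

Use integration by parts with u = x**3 + 3*x**2 + 2*x + 3, dv = exp(x) dx, so v = exp(x).
Apply parts 3 times (tabular method): alternate signs, differentiate u down to 0, integrate dv up.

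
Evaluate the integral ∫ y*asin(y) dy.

Use integration by parts with u = arcsin(y), dv = y dy.
Then du = 1/sqrt(-y**2 + 1) dy.

y**2*asin(y)/2 + y*sqrt(-y**2 + 1)/4 - asin(y)/4 + C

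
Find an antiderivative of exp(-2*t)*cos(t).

Let I denote the integral. Integrate by parts with u = cos(t), dv = exp(-2*t) dt, so v = -exp(-2*t)/2: I = -exp(-2*t)*cos(t)/2 − (1/2)·∫ exp(-2*t)*sin(t) dt.
Apply parts again with u = sin(t), dv = exp(-2*t) dt: ∫ exp(-2*t)*sin(t) dt = -exp(-2*t)*sin(t)/2 + (1/2)·I. Substituting back brings back I: I = exp(-2*t)*sin(t)/4 - exp(-2*t)*cos(t)/2 − (1/4)·I.
Solving for I: (1 + 1/4)·I equals the remaining terms, so I = (4/5)·(exp(-2*t)*sin(t)/4 - exp(-2*t)*cos(t)/2).

exp(-2*t)*sin(t)/5 - 2*exp(-2*t)*cos(t)/5 + C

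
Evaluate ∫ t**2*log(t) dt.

Use integration by parts with u = log(t), dv = t**2 dt.
Then du = 1/t dt and v = t**3/3.

t**3*log(t)/3 - t**3/9 + C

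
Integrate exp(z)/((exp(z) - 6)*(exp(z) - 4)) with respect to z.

log(exp(z) - 6)/2 - log(exp(z) - 4)/2 + C

Let u = e^z, du = e^z dz.
The integral becomes ∫ du/((u-6)(u-4)); decompose into partial fractions.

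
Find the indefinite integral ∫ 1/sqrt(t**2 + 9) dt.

Substitute t = 3·tan(θ), so dt = 3·sec(θ)^2 dθ and the radical becomes sqrt(t**2 + 9) = 3·sec(θ) by the Pythagorean identity.
Integrate the resulting trig expression in θ, then back-substitute tan(θ) = t/3, sec(θ) = sqrt(t**2 + 9)/3 (absorbing any constant into C).

log(t + sqrt(t**2 + 9)) + C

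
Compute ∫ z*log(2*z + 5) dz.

z**2*log(2*z + 5)/2 - z**2/4 + 5*z/4 - 25*log(2*z + 5)/8 + C

Use integration by parts with u = log(2*z + 5), dv = z dz.
Then du = 2/(2*z + 5) dz and v = z**2/2.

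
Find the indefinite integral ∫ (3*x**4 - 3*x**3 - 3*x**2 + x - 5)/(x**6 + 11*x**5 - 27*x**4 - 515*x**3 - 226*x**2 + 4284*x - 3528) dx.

241*log(x - 6)/3120 - log(x - 2)/288 - log(x - 1)/320 - 631*log(x + 6)/96 + 48689*log(x + 7)/7488 - 69/(8*x + 56) + C

Factor the denominator: (x - 6)*(x - 2)*(x - 1)*(x + 6)*(x + 7)**2.
Partial-fraction decomposition: 48689/(7488*(x + 7)) + 69/(8*(x + 7)**2) - 631/(96*(x + 6)) - 1/(320*(x - 1)) - 1/(288*(x - 2)) + 241/(3120*(x - 6)).
Integrate each term; A/(x−a) gives A·log|x−a|; A/(x−a)² gives −A/(x−a).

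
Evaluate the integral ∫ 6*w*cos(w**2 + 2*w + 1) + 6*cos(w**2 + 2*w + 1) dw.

3*sin(w**2 + 2*w + 1) + C

Let u = w**2 + 2*w + 1, so du = (2*w + 2) dw.
Rewriting, the integral becomes 3·∫ cos(u) du = 3·sin(u).
Substituting back, u = w**2 + 2*w + 1.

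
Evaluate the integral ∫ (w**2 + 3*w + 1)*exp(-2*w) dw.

(-w**2 - 4*w - 3)*exp(-2*w)/2 + C

Use integration by parts with u = w**2 + 3*w + 1, dv = exp(-2*w) dw, so v = -exp(-2*w)/2.
Apply parts 2 times (tabular method): alternate signs, differentiate u down to 0, integrate dv up.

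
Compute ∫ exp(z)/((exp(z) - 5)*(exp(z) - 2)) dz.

log(exp(z) - 5)/3 - log(exp(z) - 2)/3 + C

Let u = e^z, du = e^z dz.
The integral becomes ∫ du/((u-5)(u-2)); decompose into partial fractions.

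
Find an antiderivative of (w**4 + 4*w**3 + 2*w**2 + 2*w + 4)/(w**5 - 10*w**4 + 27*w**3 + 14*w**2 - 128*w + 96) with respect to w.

Factor the denominator: (w - 4)**2*(w - 3)*(w - 1)*(w + 2).
Partial-fraction decomposition: -2/(135*(w + 2)) - 13/(54*(w - 1)) + 217/(10*(w - 3)) - 184/(9*(w - 4)) + 278/(9*(w - 4)**2).
Integrate each term; A/(w−a) gives A·log|w−a|; A/(w−a)² gives −A/(w−a).

-184*log(w - 4)/9 + 217*log(w - 3)/10 - 13*log(w - 1)/54 - 2*log(w + 2)/135 - 278/(9*w - 36) + C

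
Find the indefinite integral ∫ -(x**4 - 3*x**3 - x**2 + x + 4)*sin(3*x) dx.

x**4*cos(3*x)/3 - 4*x**3*sin(3*x)/9 - x**3*cos(3*x) + x**2*sin(3*x) - 7*x**2*cos(3*x)/9 + 14*x*sin(3*x)/27 + x*cos(3*x) - sin(3*x)/3 + 122*cos(3*x)/81 + C

Use integration by parts with u = x**4 - 3*x**3 - x**2 + x + 4, dv = -sin(3*x) dx, so v = cos(3*x)/3.
Apply parts 4 times (tabular method): alternate signs, differentiate u down to 0, integrate dv up.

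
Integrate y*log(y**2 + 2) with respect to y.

y**2*log(y**2 + 2)/2 - y**2/2 + log(y**2 + 2) + C

Let u = y**2 + 2, so du = (2*y) dy.
The integral becomes (1/2)·∫ log(u) du; integrate by parts with u′=log(u), dv′=du.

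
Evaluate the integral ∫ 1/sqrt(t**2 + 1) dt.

log(t + sqrt(t**2 + 1)) + C

Substitute t = tan(θ), so dt = sec(θ)^2 dθ and the radical becomes sqrt(t**2 + 1) = sec(θ) by the Pythagorean identity.
Integrate the resulting trig expression in θ, then back-substitute tan(θ) = t, sec(θ) = sqrt(t**2 + 1) (absorbing any constant into C).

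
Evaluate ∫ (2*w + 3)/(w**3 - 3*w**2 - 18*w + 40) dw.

13*log(w - 5)/27 - 7*log(w - 2)/18 - 5*log(w + 4)/54 + C

Factor the denominator: (w - 5)*(w - 2)*(w + 4).
Partial-fraction decomposition: -5/(54*(w + 4)) - 7/(18*(w - 2)) + 13/(27*(w - 5)).
Integrate each term: A/(w−a) contributes A·log|w−a|.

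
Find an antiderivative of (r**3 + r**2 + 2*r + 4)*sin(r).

Use integration by parts with u = r**3 + r**2 + 2*r + 4, dv = sin(r) dr, so v = -cos(r).
Apply parts 3 times (tabular method): alternate signs, differentiate u down to 0, integrate dv up.

-r**3*cos(r) + 3*r**2*sin(r) - r**2*cos(r) + 2*r*sin(r) + 4*r*cos(r) - 4*sin(r) - 2*cos(r) + C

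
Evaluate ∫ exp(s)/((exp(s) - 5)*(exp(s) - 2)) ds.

log(exp(s) - 5)/3 - log(exp(s) - 2)/3 + C

Let u = e^s, du = e^s ds.
The integral becomes ∫ du/((u-2)(u-5)); decompose into partial fractions.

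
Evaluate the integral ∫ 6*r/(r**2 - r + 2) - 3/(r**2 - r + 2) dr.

3*log(r**2 - r + 2) + C

Let u = r**2 - r + 2, so du = (2*r - 1) dr.
Rewriting, the integral becomes 3·∫ 1/u du = 3·log(u).
Substituting back, u = r**2 - r + 2.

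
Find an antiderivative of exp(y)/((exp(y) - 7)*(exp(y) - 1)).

Let u = e^y, du = e^y dy.
The integral becomes ∫ du/((u-7)(u-1)); decompose into partial fractions.

log(exp(y) - 7)/6 - log(exp(y) - 1)/6 + C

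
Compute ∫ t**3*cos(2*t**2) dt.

t**2*sin(2*t**2)/4 + cos(2*t**2)/8 + C

Let u = t², du = 2t dt; rewrite as (1/2)∫ u^1·cos(2u) du.
Now integrate by parts 1 time.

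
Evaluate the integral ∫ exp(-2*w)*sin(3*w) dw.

Let I denote the integral. Integrate by parts with u = sin(3*w), dv = exp(-2*w) dw, so v = -exp(-2*w)/2: I = -exp(-2*w)*sin(3*w)/2 + (3/2)·∫ exp(-2*w)*cos(3*w) dw.
Apply parts again with u = cos(3*w), dv = exp(-2*w) dw: ∫ exp(-2*w)*cos(3*w) dw = -exp(-2*w)*cos(3*w)/2 − (3/2)·I. Substituting back brings back I: I = -exp(-2*w)*sin(3*w)/2 - 3*exp(-2*w)*cos(3*w)/4 − (9/4)·I.
Solving for I: (1 + 9/4)·I equals the remaining terms, so I = (4/13)·(-exp(-2*w)*sin(3*w)/2 - 3*exp(-2*w)*cos(3*w)/4).

-2*exp(-2*w)*sin(3*w)/13 - 3*exp(-2*w)*cos(3*w)/13 + C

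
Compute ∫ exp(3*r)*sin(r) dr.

Let I denote the integral. Integrate by parts with u = sin(r), dv = exp(3*r) dr, so v = exp(3*r)/3: I = exp(3*r)*sin(r)/3 − (1/3)·∫ exp(3*r)*cos(r) dr.
Apply parts again with u = cos(r), dv = exp(3*r) dr: ∫ exp(3*r)*cos(r) dr = exp(3*r)*cos(r)/3 + (1/3)·I. Substituting back brings back I: I = exp(3*r)*sin(r)/3 - exp(3*r)*cos(r)/9 − (1/9)·I.
Solving for I: (1 + 1/9)·I equals the remaining terms, so I = (9/10)·(exp(3*r)*sin(r)/3 - exp(3*r)*cos(r)/9).

3*exp(3*r)*sin(r)/10 - exp(3*r)*cos(r)/10 + C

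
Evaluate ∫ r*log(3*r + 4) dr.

Use integration by parts with u = log(3*r + 4), dv = r dr.
Then du = 3/(3*r + 4) dr and v = r**2/2.

r**2*log(3*r + 4)/2 - r**2/4 + 2*r/3 - 8*log(3*r + 4)/9 + C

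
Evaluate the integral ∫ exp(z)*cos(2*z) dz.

Let I denote the integral. Integrate by parts with u = cos(2*z), dv = exp(z) dz, so v = exp(z): I = exp(z)*cos(2*z) + 2·∫ exp(z)*sin(2*z) dz.
Apply parts again with u = sin(2*z), dv = exp(z) dz: ∫ exp(z)*sin(2*z) dz = exp(z)*sin(2*z) − 2·I. Substituting back brings back I: I = 2*exp(z)*sin(2*z) + exp(z)*cos(2*z) − 4·I.
Solving for I: (1 + 4)·I equals the remaining terms, so I = (1/5)·(2*exp(z)*sin(2*z) + exp(z)*cos(2*z)).

2*exp(z)*sin(2*z)/5 + exp(z)*cos(2*z)/5 + C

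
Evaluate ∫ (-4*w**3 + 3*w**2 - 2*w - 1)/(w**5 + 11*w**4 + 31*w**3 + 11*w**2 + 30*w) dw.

Factor the denominator: w*(w + 5)*(w + 6)*(w**2 + 1).
Partial-fraction decomposition: (47*w + 51)/(481*(w**2 + 1)) + 983/(222*(w + 6)) - 292/(65*(w + 5)) - 1/(30*w).
Integrate each term; A/(w−a) gives A·log|w−a|; the (Bw+D)/(w²+p²) term gives a log and an atan.

-log(w)/30 - 292*log(w + 5)/65 + 983*log(w + 6)/222 + 47*log(w**2 + 1)/962 + 51*atan(w)/481 + C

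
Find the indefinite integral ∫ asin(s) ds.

Use integration by parts with u = arcsin(s), dv = ds.
Then du = 1/sqrt(-s**2 + 1) ds.

s*asin(s) + sqrt(-s**2 + 1) + C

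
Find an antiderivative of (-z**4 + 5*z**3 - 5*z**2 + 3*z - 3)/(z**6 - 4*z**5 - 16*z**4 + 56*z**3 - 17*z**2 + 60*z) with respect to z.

-log(z)/20 - 113*log(z - 5)/2340 - log(z - 3)/28 + 671*log(z + 4)/4284 - 5*log(z**2 + 1)/442 - 11*atan(z)/442 + C

Factor the denominator: z*(z - 5)*(z - 3)*(z + 4)*(z**2 + 1).
Partial-fraction decomposition: -(10*z + 11)/(442*(z**2 + 1)) + 671/(4284*(z + 4)) - 1/(28*(z - 3)) - 113/(2340*(z - 5)) - 1/(20*z).
Integrate each term; A/(z−a) gives A·log|z−a|; the (Bz+D)/(z²+p²) term gives a log and an atan.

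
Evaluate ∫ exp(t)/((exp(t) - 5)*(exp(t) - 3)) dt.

Let u = e^t, du = e^t dt.
The integral becomes ∫ du/((u-3)(u-5)); decompose into partial fractions.

log(exp(t) - 5)/2 - log(exp(t) - 3)/2 + C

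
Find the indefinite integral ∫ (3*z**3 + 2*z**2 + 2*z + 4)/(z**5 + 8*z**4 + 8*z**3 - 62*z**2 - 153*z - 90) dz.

109*log(z - 3)/960 - log(z + 1)/32 - 16*log(z + 2)/15 + 65*log(z + 3)/24 - 331*log(z + 5)/192 + C

Factor the denominator: (z - 3)*(z + 1)*(z + 2)*(z + 3)*(z + 5).
Partial-fraction decomposition: -331/(192*(z + 5)) + 65/(24*(z + 3)) - 16/(15*(z + 2)) - 1/(32*(z + 1)) + 109/(960*(z - 3)).
Integrate each term: A/(z−a) contributes A·log|z−a|.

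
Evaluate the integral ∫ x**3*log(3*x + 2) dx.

Use integration by parts with u = log(3*x + 2), dv = x**3 dx.
Then du = 3/(3*x + 2) dx and v = x**4/4.

x**4*log(3*x + 2)/4 - x**4/16 + x**3/18 - x**2/18 + 2*x/27 - 4*log(3*x + 2)/81 + C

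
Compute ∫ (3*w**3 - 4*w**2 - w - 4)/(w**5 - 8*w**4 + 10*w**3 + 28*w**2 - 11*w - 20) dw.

Factor the denominator: (w - 5)*(w - 4)*(w - 1)*(w + 1)**2.
Partial-fraction decomposition: -11/(90*(w + 1)) + 1/(6*(w + 1)**2) - 1/(8*(w - 1)) - 8/(5*(w - 4)) + 133/(72*(w - 5)).
Integrate each term; A/(w−a) gives A·log|w−a|; A/(w−a)² gives −A/(w−a).

133*log(w - 5)/72 - 8*log(w - 4)/5 - log(w - 1)/8 - 11*log(w + 1)/90 - 1/(6*w + 6) + C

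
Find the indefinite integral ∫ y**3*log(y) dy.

Use integration by parts with u = log(y), dv = y**3 dy.
Then du = 1/y dy and v = y**4/4.

y**4*log(y)/4 - y**4/16 + C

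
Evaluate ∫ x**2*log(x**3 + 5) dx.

x**3*log(x**3 + 5)/3 - x**3/3 + 5*log(x**3 + 5)/3 + C

Let u = x**3 + 5, so du = (3*x**2) dx.
The integral becomes (1/3)·∫ log(u) du; integrate by parts with u′=log(u), dv′=du.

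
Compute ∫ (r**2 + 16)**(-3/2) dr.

Substitute r = 4·tan(θ), so dr = 4·sec(θ)^2 dθ and the radical becomes sqrt(r**2 + 16) = 4·sec(θ) by the Pythagorean identity.
Integrate the resulting trig expression in θ, then back-substitute tan(θ) = r/4, sec(θ) = sqrt(r**2 + 16)/4 (absorbing any constant into C).

r/(16*sqrt(r**2 + 16)) + C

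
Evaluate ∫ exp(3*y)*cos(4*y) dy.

Let I denote the integral. Integrate by parts with u = cos(4*y), dv = exp(3*y) dy, so v = exp(3*y)/3: I = exp(3*y)*cos(4*y)/3 + (4/3)·∫ exp(3*y)*sin(4*y) dy.
Apply parts again with u = sin(4*y), dv = exp(3*y) dy: ∫ exp(3*y)*sin(4*y) dy = exp(3*y)*sin(4*y)/3 − (4/3)·I. Substituting back brings back I: I = 4*exp(3*y)*sin(4*y)/9 + exp(3*y)*cos(4*y)/3 − (16/9)·I.
Solving for I: (1 + 16/9)·I equals the remaining terms, so I = (9/25)·(4*exp(3*y)*sin(4*y)/9 + exp(3*y)*cos(4*y)/3).

4*exp(3*y)*sin(4*y)/25 + 3*exp(3*y)*cos(4*y)/25 + C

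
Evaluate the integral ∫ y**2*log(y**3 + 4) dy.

Let u = y**3 + 4, so du = (3*y**2) dy.
The integral becomes (1/3)·∫ log(u) du; integrate by parts with u′=log(u), dv′=du.

y**3*log(y**3 + 4)/3 - y**3/3 + 4*log(y**3 + 4)/3 + C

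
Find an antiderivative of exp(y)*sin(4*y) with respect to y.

exp(y)*sin(4*y)/17 - 4*exp(y)*cos(4*y)/17 + C

Let I denote the integral. Integrate by parts with u = sin(4*y), dv = exp(y) dy, so v = exp(y): I = exp(y)*sin(4*y) − 4·∫ exp(y)*cos(4*y) dy.
Apply parts again with u = cos(4*y), dv = exp(y) dy: ∫ exp(y)*cos(4*y) dy = exp(y)*cos(4*y) + 4·I. Substituting back brings back I: I = exp(y)*sin(4*y) - 4*exp(y)*cos(4*y) − 16·I.
Solving for I: (1 + 16)·I equals the remaining terms, so I = (1/17)·(exp(y)*sin(4*y) - 4*exp(y)*cos(4*y)).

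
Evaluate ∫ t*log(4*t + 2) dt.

t**2*log(4*t + 2)/2 - t**2/4 + t/4 - log(2*t + 1)/8 + C

Use integration by parts with u = log(4*t + 2), dv = t dt.
Then du = 4/(4*t + 2) dt and v = t**2/2.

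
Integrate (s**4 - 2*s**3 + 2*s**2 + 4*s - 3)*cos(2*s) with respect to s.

Use integration by parts with u = s**4 - 2*s**3 + 2*s**2 + 4*s - 3, dv = cos(2*s) ds, so v = sin(2*s)/2.
Apply parts 4 times (tabular method): alternate signs, differentiate u down to 0, integrate dv up.

s**4*sin(2*s)/2 - s**3*sin(2*s) + s**3*cos(2*s) - s**2*sin(2*s)/2 - 3*s**2*cos(2*s)/2 + 7*s*sin(2*s)/2 - s*cos(2*s)/2 - 5*sin(2*s)/4 + 7*cos(2*s)/4 + C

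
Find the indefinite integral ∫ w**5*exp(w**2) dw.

(w**4 - 2*w**2 + 2)*exp(w**2)/2 + C

Let u = w², du = 2w dw; rewrite as (1/2)∫ u^2·exp(1u) du.
Now integrate by parts 2 times.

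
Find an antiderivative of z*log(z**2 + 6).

Let u = z**2 + 6, so du = (2*z) dz.
The integral becomes (1/2)·∫ log(u) du; integrate by parts with u′=log(u), dv′=du.

z**2*log(z**2 + 6)/2 - z**2/2 + 3*log(z**2 + 6) + C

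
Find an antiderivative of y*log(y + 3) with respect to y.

Use integration by parts with u = log(y + 3), dv = y dy.
Then du = 1/(y + 3) dy and v = y**2/2.

y**2*log(y + 3)/2 - y**2/4 + 3*y/2 - 9*log(y + 3)/2 + C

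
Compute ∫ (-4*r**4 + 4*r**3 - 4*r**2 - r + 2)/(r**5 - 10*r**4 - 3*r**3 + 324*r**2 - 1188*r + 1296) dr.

Factor the denominator: (r - 6)*(r - 4)*(r - 3)**2*(r + 6).
Partial-fraction decomposition: -773/(1215*(r + 6)) - 5924/(243*(r - 3)) - 253/(27*(r - 3)**2) + 417/(10*(r - 4)) - 1117/(54*(r - 6)).
Integrate each term; A/(r−a) gives A·log|r−a|; A/(r−a)² gives −A/(r−a).

-1117*log(r - 6)/54 + 417*log(r - 4)/10 - 5924*log(r - 3)/243 - 773*log(r + 6)/1215 + 253/(27*r - 81) + C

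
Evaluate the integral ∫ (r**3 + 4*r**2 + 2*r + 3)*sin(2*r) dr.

Use integration by parts with u = r**3 + 4*r**2 + 2*r + 3, dv = sin(2*r) dr, so v = -cos(2*r)/2.
Apply parts 3 times (tabular method): alternate signs, differentiate u down to 0, integrate dv up.

-r**3*cos(2*r)/2 + 3*r**2*sin(2*r)/4 - 2*r**2*cos(2*r) + 2*r*sin(2*r) - r*cos(2*r)/4 + sin(2*r)/8 - cos(2*r)/2 + C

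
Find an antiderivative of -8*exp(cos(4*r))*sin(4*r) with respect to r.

2*exp(cos(4*r)) + C

Let u = cos(4*r), so du = (-4*sin(4*r)) dr.
Rewriting, the integral becomes 2·∫ e^u du = 2·e^u.
Substituting back, u = cos(4*r).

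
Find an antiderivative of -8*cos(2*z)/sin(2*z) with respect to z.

-4*log(sin(2*z)) + C

Let u = sin(2*z), so du = (2*cos(2*z)) dz.
Rewriting, the integral becomes -4·∫ 1/u du = -4·log(u).
Substituting back, u = sin(2*z).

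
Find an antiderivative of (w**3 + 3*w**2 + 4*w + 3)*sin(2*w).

Use integration by parts with u = w**3 + 3*w**2 + 4*w + 3, dv = sin(2*w) dw, so v = -cos(2*w)/2.
Apply parts 3 times (tabular method): alternate signs, differentiate u down to 0, integrate dv up.

-w**3*cos(2*w)/2 + 3*w**2*sin(2*w)/4 - 3*w**2*cos(2*w)/2 + 3*w*sin(2*w)/2 - 5*w*cos(2*w)/4 + 5*sin(2*w)/8 - 3*cos(2*w)/4 + C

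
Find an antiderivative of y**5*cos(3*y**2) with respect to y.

y**4*sin(3*y**2)/6 + y**2*cos(3*y**2)/9 - sin(3*y**2)/27 + C

Let u = y², du = 2y dy; rewrite as (1/2)∫ u^2·cos(3u) du.
Now integrate by parts 2 times.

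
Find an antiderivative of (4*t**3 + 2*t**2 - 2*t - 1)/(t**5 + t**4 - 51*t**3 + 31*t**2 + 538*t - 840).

539*log(t - 5)/648 - 17*log(t - 3)/20 + 35*log(t - 2)/162 + 31*log(t + 4)/162 - 1261*log(t + 7)/3240 + C

Factor the denominator: (t - 5)*(t - 3)*(t - 2)*(t + 4)*(t + 7).
Partial-fraction decomposition: -1261/(3240*(t + 7)) + 31/(162*(t + 4)) + 35/(162*(t - 2)) - 17/(20*(t - 3)) + 539/(648*(t - 5)).
Integrate each term: A/(t−a) contributes A·log|t−a|.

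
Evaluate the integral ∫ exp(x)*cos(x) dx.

Let I denote the integral. Integrate by parts with u = cos(x), dv = exp(x) dx, so v = exp(x): I = exp(x)*cos(x) + ∫ exp(x)*sin(x) dx.
Apply parts again with u = sin(x), dv = exp(x) dx: ∫ exp(x)*sin(x) dx = exp(x)*sin(x) − I. Substituting back brings back I: I = exp(x)*sin(x) + exp(x)*cos(x) − I.
Solving for I: (1 + 1)·I equals the remaining terms, so I = (1/2)·(exp(x)*sin(x) + exp(x)*cos(x)).

exp(x)*sin(x)/2 + exp(x)*cos(x)/2 + C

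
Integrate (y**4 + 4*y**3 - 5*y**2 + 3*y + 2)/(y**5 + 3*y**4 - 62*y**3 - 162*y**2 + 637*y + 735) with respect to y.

Factor the denominator: (y - 7)*(y - 3)*(y + 1)*(y + 5)*(y + 7).
Partial-fraction decomposition: 51/(112*(y + 7)) + 13/(768*(y + 5)) - 3/(256*(y + 1)) - 31/(256*(y - 3)) + 3551/(5376*(y - 7)).
Integrate each term: A/(y−a) contributes A·log|y−a|.

3551*log(y - 7)/5376 - 31*log(y - 3)/256 - 3*log(y + 1)/256 + 13*log(y + 5)/768 + 51*log(y + 7)/112 + C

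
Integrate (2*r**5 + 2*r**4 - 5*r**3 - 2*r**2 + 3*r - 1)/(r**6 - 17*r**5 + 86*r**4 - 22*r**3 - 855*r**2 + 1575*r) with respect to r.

Factor the denominator: r*(r - 7)*(r - 5)**2*(r - 3)*(r + 3).
Partial-fraction decomposition: 217/(11520*(r + 3)) - 503/(288*(r - 3)) - 185413/(6400*(r - 5)) - 6839/(160*(r - 5)**2) + 36623/(1120*(r - 7)) - 1/(1575*r).
Integrate each term; A/(r−a) gives A·log|r−a|; A/(r−a)² gives −A/(r−a).

-log(r)/1575 + 36623*log(r - 7)/1120 - 185413*log(r - 5)/6400 - 503*log(r - 3)/288 + 217*log(r + 3)/11520 + 6839/(160*r - 800) + C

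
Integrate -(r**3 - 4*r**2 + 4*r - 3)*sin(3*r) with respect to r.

r**3*cos(3*r)/3 - r**2*sin(3*r)/3 - 4*r**2*cos(3*r)/3 + 8*r*sin(3*r)/9 + 10*r*cos(3*r)/9 - 10*sin(3*r)/27 - 19*cos(3*r)/27 + C

Use integration by parts with u = r**3 - 4*r**2 + 4*r - 3, dv = -sin(3*r) dr, so v = cos(3*r)/3.
Apply parts 3 times (tabular method): alternate signs, differentiate u down to 0, integrate dv up.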